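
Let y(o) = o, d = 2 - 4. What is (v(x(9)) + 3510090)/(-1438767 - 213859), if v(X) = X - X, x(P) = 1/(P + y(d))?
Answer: -1755045/826313 ≈ -2.1239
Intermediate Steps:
d = -2
x(P) = 1/(-2 + P) (x(P) = 1/(P - 2) = 1/(-2 + P))
v(X) = 0
(v(x(9)) + 3510090)/(-1438767 - 213859) = (0 + 3510090)/(-1438767 - 213859) = 3510090/(-1652626) = 3510090*(-1/1652626) = -1755045/826313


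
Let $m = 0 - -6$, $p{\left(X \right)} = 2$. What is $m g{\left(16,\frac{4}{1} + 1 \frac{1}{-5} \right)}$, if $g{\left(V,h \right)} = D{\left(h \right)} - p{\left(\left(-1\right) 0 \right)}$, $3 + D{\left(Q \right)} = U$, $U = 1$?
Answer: $-24$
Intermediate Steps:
$D{\left(Q \right)} = -2$ ($D{\left(Q \right)} = -3 + 1 = -2$)
$m = 6$ ($m = 0 + 6 = 6$)
$g{\left(V,h \right)} = -4$ ($g{\left(V,h \right)} = -2 - 2 = -4$)
$m g{\left(16,\frac{4}{1} + 1 \frac{1}{-5} \right)} = 6 \left(-4\right) = -24$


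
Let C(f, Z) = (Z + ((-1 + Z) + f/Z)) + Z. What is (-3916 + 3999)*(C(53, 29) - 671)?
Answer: -1403696/29 ≈ -48403.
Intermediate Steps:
C(f, Z) = -1 + 3*Z + f/Z (C(f, Z) = (Z + (-1 + Z + f/Z)) + Z = (-1 + 2*Z + f/Z) + Z = -1 + 3*Z + f/Z)
(-3916 + 3999)*(C(53, 29) - 671) = (-3916 + 3999)*((-1 + 3*29 + 53/29) - 671) = 83*((-1 + 87 + 53*(1/29)) - 671) = 83*((-1 + 87 + 53/29) - 671) = 83*(2547/29 - 671) = 83*(-16912/29) = -1403696/29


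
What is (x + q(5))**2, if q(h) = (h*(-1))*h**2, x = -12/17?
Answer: 4566769/289 ≈ 15802.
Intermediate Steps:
x = -12/17 (x = -12*1/17 = -12/17 ≈ -0.70588)
q(h) = -h**3 (q(h) = (-h)*h**2 = -h**3)
(x + q(5))**2 = (-12/17 - 1*5**3)**2 = (-12/17 - 1*125)**2 = (-12/17 - 125)**2 = (-2137/17)**2 = 4566769/289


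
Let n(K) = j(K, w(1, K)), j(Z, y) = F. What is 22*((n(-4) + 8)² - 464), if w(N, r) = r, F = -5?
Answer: -10010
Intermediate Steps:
j(Z, y) = -5
n(K) = -5
22*((n(-4) + 8)² - 464) = 22*((-5 + 8)² - 464) = 22*(3² - 464) = 22*(9 - 464) = 22*(-455) = -10010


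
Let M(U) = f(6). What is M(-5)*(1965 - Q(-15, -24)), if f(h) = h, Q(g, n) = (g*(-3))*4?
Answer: 10710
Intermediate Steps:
Q(g, n) = -12*g (Q(g, n) = -3*g*4 = -12*g)
M(U) = 6
M(-5)*(1965 - Q(-15, -24)) = 6*(1965 - (-12)*(-15)) = 6*(1965 - 1*180) = 6*(1965 - 180) = 6*1785 = 10710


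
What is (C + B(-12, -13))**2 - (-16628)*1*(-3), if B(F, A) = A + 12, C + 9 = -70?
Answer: -43484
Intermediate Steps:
C = -79 (C = -9 - 70 = -79)
B(F, A) = 12 + A
(C + B(-12, -13))**2 - (-16628)*1*(-3) = (-79 + (12 - 13))**2 - (-16628)*1*(-3) = (-79 - 1)**2 - (-16628)*(-3) = (-80)**2 - 1*49884 = 6400 - 49884 = -43484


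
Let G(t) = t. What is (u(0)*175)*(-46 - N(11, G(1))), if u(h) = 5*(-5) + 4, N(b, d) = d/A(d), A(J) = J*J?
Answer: 172725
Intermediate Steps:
A(J) = J²
N(b, d) = 1/d (N(b, d) = d/(d²) = d/d² = 1/d)
u(h) = -21 (u(h) = -25 + 4 = -21)
(u(0)*175)*(-46 - N(11, G(1))) = (-21*175)*(-46 - 1/1) = -3675*(-46 - 1*1) = -3675*(-46 - 1) = -3675*(-47) = 172725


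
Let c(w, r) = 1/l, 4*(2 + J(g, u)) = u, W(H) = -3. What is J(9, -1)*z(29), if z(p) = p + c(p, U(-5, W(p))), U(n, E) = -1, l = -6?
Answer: -519/8 ≈ -64.875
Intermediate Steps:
J(g, u) = -2 + u/4
c(w, r) = -⅙ (c(w, r) = 1/(-6) = -⅙)
z(p) = -⅙ + p (z(p) = p - ⅙ = -⅙ + p)
J(9, -1)*z(29) = (-2 + (¼)*(-1))*(-⅙ + 29) = (-2 - ¼)*(173/6) = -9/4*173/6 = -519/8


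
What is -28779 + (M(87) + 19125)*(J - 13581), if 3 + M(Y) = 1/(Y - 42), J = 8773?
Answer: -4138535783/45 ≈ -9.1967e+7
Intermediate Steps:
M(Y) = -3 + 1/(-42 + Y) (M(Y) = -3 + 1/(Y - 42) = -3 + 1/(-42 + Y))
-28779 + (M(87) + 19125)*(J - 13581) = -28779 + ((127 - 3*87)/(-42 + 87) + 19125)*(8773 - 13581) = -28779 + ((127 - 261)/45 + 19125)*(-4808) = -28779 + ((1/45)*(-134) + 19125)*(-4808) = -28779 + (-134/45 + 19125)*(-4808) = -28779 + (860491/45)*(-4808) = -28779 - 4137240728/45 = -4138535783/45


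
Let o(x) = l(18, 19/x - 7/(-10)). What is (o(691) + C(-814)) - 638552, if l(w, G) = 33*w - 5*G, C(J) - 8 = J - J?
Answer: -881651927/1382 ≈ -6.3795e+5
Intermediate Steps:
C(J) = 8 (C(J) = 8 + (J - J) = 8 + 0 = 8)
l(w, G) = -5*G + 33*w
o(x) = 1181/2 - 95/x (o(x) = -5*(19/x - 7/(-10)) + 33*18 = -5*(19/x - 7*(-1/10)) + 594 = -5*(19/x + 7/10) + 594 = -5*(7/10 + 19/x) + 594 = (-7/2 - 95/x) + 594 = 1181/2 - 95/x)
(o(691) + C(-814)) - 638552 = ((1181/2 - 95/691) + 8) - 638552 = (815881/1382 + 8) - 638552 = 826937/1382 - 638552 = -881651927/1382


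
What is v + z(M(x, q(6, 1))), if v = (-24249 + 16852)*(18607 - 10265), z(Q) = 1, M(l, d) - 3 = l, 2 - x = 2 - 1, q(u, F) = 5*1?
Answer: -61705773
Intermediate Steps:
q(u, F) = 5
x = 1 (x = 2 - (2 - 1) = 2 - 1*1 = 2 - 1 = 1)
M(l, d) = 3 + l
v = -61705774 (v = -7397*8342 = -61705774)
v + z(M(x, q(6, 1))) = -61705774 + 1 = -61705773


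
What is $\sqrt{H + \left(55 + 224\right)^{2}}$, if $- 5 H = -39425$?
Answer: $\sqrt{85726} \approx 292.79$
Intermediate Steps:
$H = 7885$ ($H = \left(- \frac{1}{5}\right) \left(-39425\right) = 7885$)
$\sqrt{H + \left(55 + 224\right)^{2}} = \sqrt{7885 + \left(55 + 224\right)^{2}} = \sqrt{7885 + 279^{2}} = \sqrt{7885 + 77841} = \sqrt{85726}$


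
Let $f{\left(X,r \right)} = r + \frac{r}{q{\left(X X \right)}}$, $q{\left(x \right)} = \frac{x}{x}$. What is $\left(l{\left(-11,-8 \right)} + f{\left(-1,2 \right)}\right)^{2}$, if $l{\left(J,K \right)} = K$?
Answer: $16$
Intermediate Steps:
$q{\left(x \right)} = 1$
$f{\left(X,r \right)} = 2 r$ ($f{\left(X,r \right)} = r + \frac{r}{1} = r + r 1 = r + r = 2 r$)
$\left(l{\left(-11,-8 \right)} + f{\left(-1,2 \right)}\right)^{2} = \left(-8 + 2 \cdot 2\right)^{2} = \left(-8 + 4\right)^{2} = \left(-4\right)^{2} = 16$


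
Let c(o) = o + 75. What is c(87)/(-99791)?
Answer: -162/99791 ≈ -0.0016234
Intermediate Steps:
c(o) = 75 + o
c(87)/(-99791) = (75 + 87)/(-99791) = 162*(-1/99791) = -162/99791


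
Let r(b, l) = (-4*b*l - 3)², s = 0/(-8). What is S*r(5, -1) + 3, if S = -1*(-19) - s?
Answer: 5494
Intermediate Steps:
s = 0 (s = 0*(-⅛) = 0)
S = 19 (S = -1*(-19) - 1*0 = 19 + 0 = 19)
r(b, l) = (-3 - 4*b*l)² (r(b, l) = (-4*b*l - 3)² = (-3 - 4*b*l)²)
S*r(5, -1) + 3 = 19*(3 + 4*5*(-1))² + 3 = 19*(3 - 20)² + 3 = 19*(-17)² + 3 = 19*289 + 3 = 5491 + 3 = 5494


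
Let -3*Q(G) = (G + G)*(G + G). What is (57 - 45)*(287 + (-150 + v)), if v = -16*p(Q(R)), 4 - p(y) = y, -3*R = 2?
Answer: 6860/9 ≈ 762.22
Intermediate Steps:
R = -2/3 (R = -1/3*2 = -2/3 ≈ -0.66667)
Q(G) = -4*G**2/3 (Q(G) = -(G + G)*(G + G)/3 = -2*G*2*G/3 = -4*G**2/3)
p(y) = 4 - y
v = -1984/27 (v = -16*(4 - (-4)*(-2/3)**2/3) = -16*(4 - (-4)*4/(3*9)) = -16*(4 - 1*(-16/27)) = -16*(4 + 16/27) = -16*124/27 = -1984/27 ≈ -73.481)
(57 - 45)*(287 + (-150 + v)) = (57 - 45)*(287 + (-150 - 1984/27)) = 12*(287 - 6034/27) = 12*(1715/27) = 6860/9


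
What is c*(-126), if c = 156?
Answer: -19656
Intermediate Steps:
c*(-126) = 156*(-126) = -19656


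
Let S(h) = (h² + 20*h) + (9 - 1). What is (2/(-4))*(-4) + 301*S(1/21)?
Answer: 169933/63 ≈ 2697.3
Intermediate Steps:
S(h) = 8 + h² + 20*h (S(h) = (h² + 20*h) + 8 = 8 + h² + 20*h)
(2/(-4))*(-4) + 301*S(1/21) = (2/(-4))*(-4) + 301*(8 + (1/21)² + 20/21) = (2*(-¼))*(-4) + 301*(8 + (1/21)² + 20*(1/21)) = -½*(-4) + 301*(8 + 1/441 + 20/21) = 2 + 301*(3949/441) = 2 + 169807/63 = 169933/63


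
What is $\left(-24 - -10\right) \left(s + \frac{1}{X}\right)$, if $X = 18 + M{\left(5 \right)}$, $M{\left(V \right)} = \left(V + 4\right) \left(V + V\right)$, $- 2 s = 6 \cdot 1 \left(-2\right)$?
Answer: $- \frac{4543}{54} \approx -84.13$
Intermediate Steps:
$s = 6$ ($s = - \frac{6 \cdot 1 \left(-2\right)}{2} = - \frac{6 \left(-2\right)}{2} = \left(- \frac{1}{2}\right) \left(-12\right) = 6$)
$M{\left(V \right)} = 2 V \left(4 + V\right)$ ($M{\left(V \right)} = \left(4 + V\right) 2 V = 2 V \left(4 + V\right)$)
$X = 108$ ($X = 18 + 2 \cdot 5 \left(4 + 5\right) = 18 + 2 \cdot 5 \cdot 9 = 18 + 90 = 108$)
$\left(-24 - -10\right) \left(s + \frac{1}{X}\right) = \left(-24 - -10\right) \left(6 + \frac{1}{108}\right) = \left(-24 + 10\right) \left(6 + \frac{1}{108}\right) = \left(-14\right) \frac{649}{108} = - \frac{4543}{54}$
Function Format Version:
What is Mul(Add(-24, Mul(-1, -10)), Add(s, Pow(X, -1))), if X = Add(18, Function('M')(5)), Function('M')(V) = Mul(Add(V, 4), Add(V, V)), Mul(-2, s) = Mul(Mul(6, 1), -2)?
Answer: Rational(-4543, 54) ≈ -84.130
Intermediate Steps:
s = 6 (s = Mul(Rational(-1, 2), Mul(Mul(6, 1), -2)) = Mul(Rational(-1, 2), Mul(6, -2)) = Mul(Rational(-1, 2), -12) = 6)
Function('M')(V) = Mul(2, V, Add(4, V)) (Function('M')(V) = Mul(Add(4, V), Mul(2, V)) = Mul(2, V, Add(4, V)))
X = 108 (X = Add(18, Mul(2, 5, Add(4, 5))) = Add(18, Mul(2, 5, 9)) = Add(18, 90) = 108)
Mul(Add(-24, Mul(-1, -10)), Add(s, Pow(X, -1))) = Mul(Add(-24, Mul(-1, -10)), Add(6, Pow(108, -1))) = Mul(Add(-24, 10), Add(6, Rational(1, 108))) = Mul(-14, Rational(649, 108)) = Rational(-4543, 54)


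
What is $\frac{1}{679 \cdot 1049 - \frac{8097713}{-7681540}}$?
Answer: $\frac{7681540}{5471346275053} \approx 1.404 \cdot 10^{-6}$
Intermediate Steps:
$\frac{1}{679 \cdot 1049 - \frac{8097713}{-7681540}} = \frac{1}{712271 - - \frac{8097713}{7681540}} = \frac{1}{712271 + \frac{8097713}{7681540}} = \frac{1}{\frac{5471346275053}{7681540}} = \frac{7681540}{5471346275053}$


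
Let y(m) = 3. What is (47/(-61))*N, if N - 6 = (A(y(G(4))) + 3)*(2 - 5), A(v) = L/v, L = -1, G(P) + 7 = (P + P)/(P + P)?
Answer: 94/61 ≈ 1.5410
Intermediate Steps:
G(P) = -6 (G(P) = -7 + (P + P)/(P + P) = -7 + (2*P)/((2*P)) = -7 + (2*P)*(1/(2*P)) = -7 + 1 = -6)
A(v) = -1/v
N = -2 (N = 6 + (-1/3 + 3)*(2 - 5) = 6 + (-1*1/3 + 3)*(-3) = 6 + (-1/3 + 3)*(-3) = 6 + (8/3)*(-3) = 6 - 8 = -2)
(47/(-61))*N = (47/(-61))*(-2) = (47*(-1/61))*(-2) = -47/61*(-2) = 94/61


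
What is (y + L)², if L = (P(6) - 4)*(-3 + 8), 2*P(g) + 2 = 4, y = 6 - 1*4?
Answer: 169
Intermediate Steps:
y = 2 (y = 6 - 4 = 2)
P(g) = 1 (P(g) = -1 + (½)*4 = -1 + 2 = 1)
L = -15 (L = (1 - 4)*(-3 + 8) = -3*5 = -15)
(y + L)² = (2 - 15)² = (-13)² = 169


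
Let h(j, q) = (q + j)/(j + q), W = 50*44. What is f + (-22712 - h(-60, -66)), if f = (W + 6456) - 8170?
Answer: -22227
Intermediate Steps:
W = 2200
h(j, q) = 1 (h(j, q) = (j + q)/(j + q) = 1)
f = 486 (f = (2200 + 6456) - 8170 = 8656 - 8170 = 486)
f + (-22712 - h(-60, -66)) = 486 + (-22712 - 1*1) = 486 + (-22712 - 1) = 486 - 22713 = -22227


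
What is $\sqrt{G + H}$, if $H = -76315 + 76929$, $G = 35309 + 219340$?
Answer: $\sqrt{255263} \approx 505.24$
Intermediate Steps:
$G = 254649$
$H = 614$
$\sqrt{G + H} = \sqrt{254649 + 614} = \sqrt{255263}$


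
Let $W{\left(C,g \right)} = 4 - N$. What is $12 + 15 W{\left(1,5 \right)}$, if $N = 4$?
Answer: $12$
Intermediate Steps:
$W{\left(C,g \right)} = 0$ ($W{\left(C,g \right)} = 4 - 4 = 0$)
$12 + 15 W{\left(1,5 \right)} = 12 + 15 \cdot 0 = 12 + 0 = 12$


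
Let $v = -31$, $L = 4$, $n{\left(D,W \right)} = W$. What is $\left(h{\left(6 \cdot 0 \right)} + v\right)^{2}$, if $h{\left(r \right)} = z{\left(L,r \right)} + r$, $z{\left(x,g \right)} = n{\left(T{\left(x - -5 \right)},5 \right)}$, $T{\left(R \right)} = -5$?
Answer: $676$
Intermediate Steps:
$z{\left(x,g \right)} = 5$
$h{\left(r \right)} = 5 + r$
$\left(h{\left(6 \cdot 0 \right)} + v\right)^{2} = \left(\left(5 + 6 \cdot 0\right) - 31\right)^{2} = \left(\left(5 + 0\right) - 31\right)^{2} = \left(5 - 31\right)^{2} = \left(-26\right)^{2} = 676$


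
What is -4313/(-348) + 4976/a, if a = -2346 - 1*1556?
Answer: 7548839/678948 ≈ 11.118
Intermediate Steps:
a = -3902 (a = -2346 - 1556 = -3902)
-4313/(-348) + 4976/a = -4313/(-348) + 4976/(-3902) = -4313*(-1/348) + 4976*(-1/3902) = 4313/348 - 2488/1951 = 7548839/678948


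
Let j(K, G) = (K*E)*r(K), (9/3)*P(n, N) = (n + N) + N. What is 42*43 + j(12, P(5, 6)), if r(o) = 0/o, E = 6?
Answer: 1806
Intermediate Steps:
r(o) = 0
P(n, N) = n/3 + 2*N/3 (P(n, N) = ((n + N) + N)/3 = ((N + n) + N)/3 = (n + 2*N)/3 = n/3 + 2*N/3)
j(K, G) = 0 (j(K, G) = (K*6)*0 = (6*K)*0 = 0)
42*43 + j(12, P(5, 6)) = 42*43 + 0 = 1806 + 0 = 1806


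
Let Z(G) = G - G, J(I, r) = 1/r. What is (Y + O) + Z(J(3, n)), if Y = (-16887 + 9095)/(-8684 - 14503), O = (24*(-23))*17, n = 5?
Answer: -217579016/23187 ≈ -9383.7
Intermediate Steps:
O = -9384 (O = -552*17 = -9384)
Y = 7792/23187 (Y = -7792/(-23187) = -7792*(-1/23187) = 7792/23187 ≈ 0.33605)
Z(G) = 0
(Y + O) + Z(J(3, n)) = (7792/23187 - 9384) + 0 = -217579016/23187 + 0 = -217579016/23187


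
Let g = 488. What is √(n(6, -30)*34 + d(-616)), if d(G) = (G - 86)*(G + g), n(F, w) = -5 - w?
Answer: √90706 ≈ 301.17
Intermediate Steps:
d(G) = (-86 + G)*(488 + G) (d(G) = (G - 86)*(G + 488) = (-86 + G)*(488 + G))
√(n(6, -30)*34 + d(-616)) = √((-5 - 1*(-30))*34 + (-41968 + (-616)² + 402*(-616))) = √((-5 + 30)*34 + (-41968 + 379456 - 247632)) = √(25*34 + 89856) = √(850 + 89856) = √90706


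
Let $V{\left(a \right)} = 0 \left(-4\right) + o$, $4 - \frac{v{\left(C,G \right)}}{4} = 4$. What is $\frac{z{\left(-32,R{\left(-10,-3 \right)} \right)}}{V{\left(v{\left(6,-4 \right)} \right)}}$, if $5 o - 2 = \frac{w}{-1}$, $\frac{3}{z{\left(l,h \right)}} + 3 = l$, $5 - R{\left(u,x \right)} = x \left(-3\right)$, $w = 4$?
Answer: $\frac{3}{14} \approx 0.21429$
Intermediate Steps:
$R{\left(u,x \right)} = 5 + 3 x$ ($R{\left(u,x \right)} = 5 - x \left(-3\right) = 5 - - 3 x = 5 + 3 x$)
$v{\left(C,G \right)} = 0$ ($v{\left(C,G \right)} = 16 - 16 = 0$)
$z{\left(l,h \right)} = \frac{3}{-3 + l}$
$o = - \frac{2}{5}$ ($o = \frac{2}{5} + \frac{4 \frac{1}{-1}}{5} = \frac{2}{5} + \frac{4 \left(-1\right)}{5} = \frac{2}{5} + \frac{1}{5} \left(-4\right) = \frac{2}{5} - \frac{4}{5} = - \frac{2}{5} \approx -0.4$)
$V{\left(a \right)} = - \frac{2}{5}$ ($V{\left(a \right)} = 0 \left(-4\right) - \frac{2}{5} = 0 - \frac{2}{5} = - \frac{2}{5}$)
$\frac{z{\left(-32,R{\left(-10,-3 \right)} \right)}}{V{\left(v{\left(6,-4 \right)} \right)}} = \frac{3 \frac{1}{-3 - 32}}{- \frac{2}{5}} = \frac{3}{-35} \left(- \frac{5}{2}\right) = 3 \left(- \frac{1}{35}\right) \left(- \frac{5}{2}\right) = \left(- \frac{3}{35}\right) \left(- \frac{5}{2}\right) = \frac{3}{14}$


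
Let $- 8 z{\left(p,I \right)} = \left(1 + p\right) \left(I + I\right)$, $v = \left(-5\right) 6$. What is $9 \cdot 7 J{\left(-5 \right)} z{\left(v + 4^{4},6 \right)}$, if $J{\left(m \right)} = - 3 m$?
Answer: $- \frac{643545}{2} \approx -3.2177 \cdot 10^{5}$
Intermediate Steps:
$v = -30$
$z{\left(p,I \right)} = - \frac{I \left(1 + p\right)}{4}$ ($z{\left(p,I \right)} = - \frac{\left(1 + p\right) \left(I + I\right)}{8} = - \frac{\left(1 + p\right) 2 I}{8} = - \frac{2 I \left(1 + p\right)}{8} = - \frac{I \left(1 + p\right)}{4}$)
$9 \cdot 7 J{\left(-5 \right)} z{\left(v + 4^{4},6 \right)} = 9 \cdot 7 \left(\left(-3\right) \left(-5\right)\right) \left(\left(- \frac{1}{4}\right) 6 \left(1 - \left(30 - 4^{4}\right)\right)\right) = 9 \cdot 7 \cdot 15 \left(\left(- \frac{1}{4}\right) 6 \left(1 + \left(-30 + 256\right)\right)\right) = 9 \cdot 105 \left(\left(- \frac{1}{4}\right) 6 \left(1 + 226\right)\right) = 945 \left(\left(- \frac{1}{4}\right) 6 \cdot 227\right) = 945 \left(- \frac{681}{2}\right) = - \frac{643545}{2}$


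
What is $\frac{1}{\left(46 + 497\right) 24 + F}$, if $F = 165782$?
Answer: $\frac{1}{178814} \approx 5.5924 \cdot 10^{-6}$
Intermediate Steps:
$\frac{1}{\left(46 + 497\right) 24 + F} = \frac{1}{\left(46 + 497\right) 24 + 165782} = \frac{1}{543 \cdot 24 + 165782} = \frac{1}{13032 + 165782} = \frac{1}{178814}$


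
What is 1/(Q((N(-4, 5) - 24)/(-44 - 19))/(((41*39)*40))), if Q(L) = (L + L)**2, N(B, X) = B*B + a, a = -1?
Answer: 783510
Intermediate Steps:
N(B, X) = -1 + B**2 (N(B, X) = B*B - 1 = B**2 - 1 = -1 + B**2)
Q(L) = 4*L**2 (Q(L) = (2*L)**2 = 4*L**2)
1/(Q((N(-4, 5) - 24)/(-44 - 19))/(((41*39)*40))) = 1/((4*(((-1 + (-4)**2) - 24)/(-44 - 19))**2)/(((41*39)*40))) = 1/((4*(((-1 + 16) - 24)/(-63))**2)/((1599*40))) = 1/((4*((15 - 24)*(-1/63))**2)/63960) = 1/((4*(-9*(-1/63))**2)*(1/63960)) = 1/((4*(1/7)**2)*(1/63960)) = 1/((4*(1/49))*(1/63960)) = 1/((4/49)*(1/63960)) = 1/(1/783510) = 783510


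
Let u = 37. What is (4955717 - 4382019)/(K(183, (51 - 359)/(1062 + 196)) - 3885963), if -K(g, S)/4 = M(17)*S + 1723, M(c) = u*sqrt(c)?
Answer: -37966493172430/257623440487969 - 353397968*sqrt(17)/257623440487969 ≈ -0.14738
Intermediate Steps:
M(c) = 37*sqrt(c)
K(g, S) = -6892 - 148*S*sqrt(17) (K(g, S) = -4*((37*sqrt(17))*S + 1723) = -4*(37*S*sqrt(17) + 1723) = -4*(1723 + 37*S*sqrt(17)) = -6892 - 148*S*sqrt(17))
(4955717 - 4382019)/(K(183, (51 - 359)/(1062 + 196)) - 3885963) = (4955717 - 4382019)/((-6892 - 148*(51 - 359)/(1062 + 196)*sqrt(17)) - 3885963) = 573698/((-6892 - 148*(-308/1258)*sqrt(17)) - 3885963) = 573698/((-6892 - 148*(-308*1/1258)*sqrt(17)) - 3885963) = 573698/((-6892 - 148*(-154/629)*sqrt(17)) - 3885963) = 573698/((-6892 + 616*sqrt(17)/17) - 3885963) = 573698/(-3892855 + 616*sqrt(17)/17)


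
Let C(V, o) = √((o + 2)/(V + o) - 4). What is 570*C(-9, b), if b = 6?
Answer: 380*I*√15 ≈ 1471.7*I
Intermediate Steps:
C(V, o) = √(-4 + (2 + o)/(V + o)) (C(V, o) = √((2 + o)/(V + o) - 4) = √(-4 + (2 + o)/(V + o)))
570*C(-9, b) = 570*√((2 - 4*(-9) - 3*6)/(-9 + 6)) = 570*√((2 + 36 - 18)/(-3)) = 570*√(-⅓*20) = 570*√(-20/3) = 570*(2*I*√15/3) = 380*I*√15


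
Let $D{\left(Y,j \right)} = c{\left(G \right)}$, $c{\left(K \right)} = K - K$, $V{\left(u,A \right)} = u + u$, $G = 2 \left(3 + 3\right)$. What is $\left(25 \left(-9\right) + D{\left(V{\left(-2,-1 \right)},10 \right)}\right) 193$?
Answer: $-43425$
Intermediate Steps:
$G = 12$ ($G = 2 \cdot 6 = 12$)
$V{\left(u,A \right)} = 2 u$
$c{\left(K \right)} = 0$
$D{\left(Y,j \right)} = 0$
$\left(25 \left(-9\right) + D{\left(V{\left(-2,-1 \right)},10 \right)}\right) 193 = \left(25 \left(-9\right) + 0\right) 193 = \left(-225 + 0\right) 193 = \left(-225\right) 193 = -43425$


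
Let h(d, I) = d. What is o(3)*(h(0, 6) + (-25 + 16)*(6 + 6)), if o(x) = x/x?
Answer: -108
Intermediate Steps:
o(x) = 1
o(3)*(h(0, 6) + (-25 + 16)*(6 + 6)) = 1*(0 + (-25 + 16)*(6 + 6)) = 1*(0 - 9*12) = 1*(0 - 108) = 1*(-108) = -108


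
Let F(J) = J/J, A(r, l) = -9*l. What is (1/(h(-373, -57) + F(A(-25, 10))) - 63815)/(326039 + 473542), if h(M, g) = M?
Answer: -23739181/297444132 ≈ -0.079811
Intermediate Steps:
F(J) = 1
(1/(h(-373, -57) + F(A(-25, 10))) - 63815)/(326039 + 473542) = (1/(-373 + 1) - 63815)/(326039 + 473542) = (1/(-372) - 63815)/799581 = (-1/372 - 63815)*(1/799581) = -23739181/372*1/799581 = -23739181/297444132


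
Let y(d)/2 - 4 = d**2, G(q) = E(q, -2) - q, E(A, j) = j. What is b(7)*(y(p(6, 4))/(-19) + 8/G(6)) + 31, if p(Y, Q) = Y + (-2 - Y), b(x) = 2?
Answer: 519/19 ≈ 27.316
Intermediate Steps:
p(Y, Q) = -2
G(q) = -2 - q
y(d) = 8 + 2*d**2
b(7)*(y(p(6, 4))/(-19) + 8/G(6)) + 31 = 2*((8 + 2*(-2)**2)/(-19) + 8/(-2 - 1*6)) + 31 = 2*((8 + 2*4)*(-1/19) + 8/(-2 - 6)) + 31 = 2*((8 + 8)*(-1/19) + 8/(-8)) + 31 = 2*(16*(-1/19) + 8*(-1/8)) + 31 = 2*(-16/19 - 1) + 31 = 2*(-35/19) + 31 = -70/19 + 31 = 519/19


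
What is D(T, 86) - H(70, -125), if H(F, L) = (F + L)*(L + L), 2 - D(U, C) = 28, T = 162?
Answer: -13776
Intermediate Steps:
D(U, C) = -26 (D(U, C) = 2 - 1*28 = 2 - 28 = -26)
H(F, L) = 2*L*(F + L) (H(F, L) = (F + L)*(2*L) = 2*L*(F + L))
D(T, 86) - H(70, -125) = -26 - 2*(-125)*(70 - 125) = -26 - 2*(-125)*(-55) = -26 - 1*13750 = -26 - 13750 = -13776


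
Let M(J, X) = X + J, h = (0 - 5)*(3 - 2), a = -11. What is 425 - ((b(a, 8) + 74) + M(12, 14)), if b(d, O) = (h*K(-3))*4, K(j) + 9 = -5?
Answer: 45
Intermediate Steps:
K(j) = -14 (K(j) = -9 - 5 = -14)
h = -5 (h = -5*1 = -5)
M(J, X) = J + X
b(d, O) = 280 (b(d, O) = -5*(-14)*4 = 70*4 = 280)
425 - ((b(a, 8) + 74) + M(12, 14)) = 425 - ((280 + 74) + (12 + 14)) = 425 - (354 + 26) = 425 - 1*380 = 425 - 380 = 45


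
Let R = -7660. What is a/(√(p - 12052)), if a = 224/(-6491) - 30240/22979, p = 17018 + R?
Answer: 100717568*I*√2694/200914060083 ≈ 0.026019*I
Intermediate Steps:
p = 9358 (p = 17018 - 7660 = 9358)
a = -201435136/149156689 (a = 224*(-1/6491) - 30240*1/22979 = -224/6491 - 30240/22979 = -201435136/149156689 ≈ -1.3505)
a/(√(p - 12052)) = -201435136/(149156689*√(9358 - 12052)) = -201435136*(-I*√2694/2694)/149156689 = -(-100717568)*I*√2694/200914060083 = 100717568*I*√2694/200914060083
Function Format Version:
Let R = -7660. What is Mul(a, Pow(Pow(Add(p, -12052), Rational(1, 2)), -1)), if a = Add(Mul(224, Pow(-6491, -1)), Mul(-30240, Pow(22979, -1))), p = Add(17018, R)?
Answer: Mul(Rational(100717568, 200914060083), I, Pow(2694, Rational(1, 2))) ≈ Mul(0.026019, I)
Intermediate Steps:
p = 9358 (p = Add(17018, -7660) = 9358)
a = Rational(-201435136, 149156689) (a = Add(Mul(224, Rational(-1, 6491)), Mul(-30240, Rational(1, 22979))) = Add(Rational(-224, 6491), Rational(-30240, 22979)) = Rational(-201435136, 149156689) ≈ -1.3505)
Mul(a, Pow(Pow(Add(p, -12052), Rational(1, 2)), -1)) = Mul(Rational(-201435136, 149156689), Pow(Pow(Add(9358, -12052), Rational(1, 2)), -1)) = Mul(Rational(-201435136, 149156689), Pow(Pow(-2694, Rational(1, 2)), -1)) = Mul(Rational(-201435136, 149156689), Pow(Mul(I, Pow(2694, Rational(1, 2))), -1)) = Mul(Rational(-201435136, 149156689), Mul(Rational(-1, 2694), I, Pow(2694, Rational(1, 2)))) = Mul(Rational(100717568, 200914060083), I, Pow(2694, Rational(1, 2)))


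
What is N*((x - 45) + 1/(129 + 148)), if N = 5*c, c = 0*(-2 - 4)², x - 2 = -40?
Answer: 0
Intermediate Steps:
x = -38 (x = 2 - 40 = -38)
c = 0 (c = 0*(-6)² = 0*36 = 0)
N = 0 (N = 5*0 = 0)
N*((x - 45) + 1/(129 + 148)) = 0*((-38 - 45) + 1/(129 + 148)) = 0*(-83 + 1/277) = 0*(-22990/277) = 0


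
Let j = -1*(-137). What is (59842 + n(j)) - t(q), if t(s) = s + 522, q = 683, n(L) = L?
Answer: 58774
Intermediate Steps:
j = 137
t(s) = 522 + s
(59842 + n(j)) - t(q) = (59842 + 137) - (522 + 683) = 59979 - 1*1205 = 59979 - 1205 = 58774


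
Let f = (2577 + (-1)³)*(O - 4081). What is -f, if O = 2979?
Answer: 2838752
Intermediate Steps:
f = -2838752 (f = (2577 + (-1)³)*(2979 - 4081) = (2577 - 1)*(-1102) = 2576*(-1102) = -2838752)
-f = -1*(-2838752) = 2838752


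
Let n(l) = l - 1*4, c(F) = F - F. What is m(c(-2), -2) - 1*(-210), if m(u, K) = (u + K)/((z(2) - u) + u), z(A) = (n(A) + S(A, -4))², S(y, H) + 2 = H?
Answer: 6719/32 ≈ 209.97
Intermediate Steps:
c(F) = 0
S(y, H) = -2 + H
n(l) = -4 + l (n(l) = l - 4 = -4 + l)
z(A) = (-10 + A)² (z(A) = ((-4 + A) + (-2 - 4))² = ((-4 + A) - 6)² = (-10 + A)²)
m(u, K) = K/64 + u/64 (m(u, K) = (u + K)/(((10 - 1*2)² - u) + u) = (K + u)/(((10 - 2)² - u) + u) = (K + u)/((8² - u) + u) = (K + u)/((64 - u) + u) = (K + u)/64 = (K + u)*(1/64) = K/64 + u/64)
m(c(-2), -2) - 1*(-210) = ((1/64)*(-2) + (1/64)*0) - 1*(-210) = (-1/32 + 0) + 210 = -1/32 + 210 = 6719/32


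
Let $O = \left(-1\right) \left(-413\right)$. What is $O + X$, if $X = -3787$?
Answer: $-3374$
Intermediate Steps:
$O = 413$
$O + X = 413 - 3787 = -3374$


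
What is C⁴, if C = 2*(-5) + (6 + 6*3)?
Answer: 38416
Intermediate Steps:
C = 14 (C = -10 + (6 + 18) = -10 + 24 = 14)
C⁴ = 14⁴ = 38416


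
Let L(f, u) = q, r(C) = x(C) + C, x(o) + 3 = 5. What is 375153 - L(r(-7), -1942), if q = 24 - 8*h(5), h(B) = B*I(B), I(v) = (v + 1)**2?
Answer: 376569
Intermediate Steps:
I(v) = (1 + v)**2
x(o) = 2 (x(o) = -3 + 5 = 2)
h(B) = B*(1 + B)**2
r(C) = 2 + C
q = -1416 (q = 24 - 40*(1 + 5)**2 = 24 - 40*6**2 = 24 - 40*36 = 24 - 8*180 = 24 - 1440 = -1416)
L(f, u) = -1416
375153 - L(r(-7), -1942) = 375153 - 1*(-1416) = 375153 + 1416 = 376569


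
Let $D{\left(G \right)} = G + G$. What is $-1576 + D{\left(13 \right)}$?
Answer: $-1550$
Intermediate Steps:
$D{\left(G \right)} = 2 G$
$-1576 + D{\left(13 \right)} = -1576 + 2 \cdot 13 = -1576 + 26 = -1550$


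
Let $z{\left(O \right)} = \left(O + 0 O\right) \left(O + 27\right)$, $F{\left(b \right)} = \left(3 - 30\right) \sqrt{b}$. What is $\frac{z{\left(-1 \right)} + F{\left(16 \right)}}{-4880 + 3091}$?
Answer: $\frac{134}{1789} \approx 0.074902$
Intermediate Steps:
$F{\left(b \right)} = - 27 \sqrt{b}$
$z{\left(O \right)} = O \left(27 + O\right)$ ($z{\left(O \right)} = \left(O + 0\right) \left(27 + O\right) = O \left(27 + O\right)$)
$\frac{z{\left(-1 \right)} + F{\left(16 \right)}}{-4880 + 3091} = \frac{- (27 - 1) - 27 \sqrt{16}}{-4880 + 3091} = \frac{\left(-1\right) 26 - 108}{-1789} = \left(-26 - 108\right) \left(- \frac{1}{1789}\right) = \left(-134\right) \left(- \frac{1}{1789}\right) = \frac{134}{1789}$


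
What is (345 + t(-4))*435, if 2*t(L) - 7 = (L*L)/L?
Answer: 301455/2 ≈ 1.5073e+5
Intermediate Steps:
t(L) = 7/2 + L/2 (t(L) = 7/2 + ((L*L)/L)/2 = 7/2 + (L²/L)/2 = 7/2 + L/2)
(345 + t(-4))*435 = (345 + (7/2 + (½)*(-4)))*435 = (345 + (7/2 - 2))*435 = (345 + 3/2)*435 = (693/2)*435 = 301455/2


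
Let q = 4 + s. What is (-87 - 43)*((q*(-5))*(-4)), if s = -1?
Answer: -7800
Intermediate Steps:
q = 3 (q = 4 - 1 = 3)
(-87 - 43)*((q*(-5))*(-4)) = (-87 - 43)*((3*(-5))*(-4)) = -(-1950)*(-4) = -130*60 = -7800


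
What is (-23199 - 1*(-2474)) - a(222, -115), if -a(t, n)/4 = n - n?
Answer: -20725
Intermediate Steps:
a(t, n) = 0 (a(t, n) = -4*(n - n) = -4*0 = 0)
(-23199 - 1*(-2474)) - a(222, -115) = (-23199 - 1*(-2474)) - 1*0 = (-23199 + 2474) + 0 = -20725 + 0 = -20725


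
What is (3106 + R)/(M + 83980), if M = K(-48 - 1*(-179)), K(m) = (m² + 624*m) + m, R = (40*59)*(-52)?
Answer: -59807/91508 ≈ -0.65357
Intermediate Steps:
R = -122720 (R = 2360*(-52) = -122720)
K(m) = m² + 625*m
M = 99036 (M = (-48 - 1*(-179))*(625 + (-48 - 1*(-179))) = (-48 + 179)*(625 + (-48 + 179)) = 131*(625 + 131) = 131*756 = 99036)
(3106 + R)/(M + 83980) = (3106 - 122720)/(99036 + 83980) = -119614/183016 = -119614*1/183016 = -59807/91508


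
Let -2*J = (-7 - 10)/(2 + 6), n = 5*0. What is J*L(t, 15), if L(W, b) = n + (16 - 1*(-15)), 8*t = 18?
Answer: 527/16 ≈ 32.938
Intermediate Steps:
t = 9/4 (t = (⅛)*18 = 9/4 ≈ 2.2500)
n = 0
J = 17/16 (J = -(-7 - 10)/(2*(2 + 6)) = -(-17)/(2*8) = -½*(-17/8) = 17/16 ≈ 1.0625)
L(W, b) = 31 (L(W, b) = 0 + (16 - 1*(-15)) = 0 + (16 + 15) = 0 + 31 = 31)
J*L(t, 15) = (17/16)*31 = 527/16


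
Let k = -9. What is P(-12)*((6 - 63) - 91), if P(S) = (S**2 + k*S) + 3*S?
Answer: -31968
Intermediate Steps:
P(S) = S**2 - 6*S (P(S) = (S**2 - 9*S) + 3*S = S**2 - 6*S)
P(-12)*((6 - 63) - 91) = (-12*(-6 - 12))*((6 - 63) - 91) = (-12*(-18))*(-57 - 91) = 216*(-148) = -31968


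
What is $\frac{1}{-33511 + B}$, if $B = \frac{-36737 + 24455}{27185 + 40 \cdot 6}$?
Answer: $- \frac{27425}{919051457} \approx -2.9841 \cdot 10^{-5}$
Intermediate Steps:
$B = - \frac{12282}{27425}$ ($B = - \frac{12282}{27185 + 240} = - \frac{12282}{27425} \approx -0.44784$)
$\frac{1}{-33511 + B} = \frac{1}{-33511 - \frac{12282}{27425}} = \frac{1}{- \frac{919051457}{27425}} = - \frac{27425}{919051457}$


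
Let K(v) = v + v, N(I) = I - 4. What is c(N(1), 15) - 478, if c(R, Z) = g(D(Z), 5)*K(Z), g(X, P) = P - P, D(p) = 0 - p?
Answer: -478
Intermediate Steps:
D(p) = -p
N(I) = -4 + I
K(v) = 2*v
g(X, P) = 0
c(R, Z) = 0 (c(R, Z) = 0*(2*Z) = 0)
c(N(1), 15) - 478 = 0 - 478 = -478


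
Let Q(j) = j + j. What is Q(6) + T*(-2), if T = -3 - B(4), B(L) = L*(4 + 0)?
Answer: 50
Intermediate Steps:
B(L) = 4*L (B(L) = L*4 = 4*L)
Q(j) = 2*j
T = -19 (T = -3 - 4*4 = -3 - 1*16 = -3 - 16 = -19)
Q(6) + T*(-2) = 2*6 - 19*(-2) = 12 + 38 = 50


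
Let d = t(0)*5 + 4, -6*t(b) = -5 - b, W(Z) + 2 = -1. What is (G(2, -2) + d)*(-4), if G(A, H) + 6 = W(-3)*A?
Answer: 46/3 ≈ 15.333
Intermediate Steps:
W(Z) = -3 (W(Z) = -2 - 1 = -3)
t(b) = ⅚ + b/6 (t(b) = -(-5 - b)/6 = ⅚ + b/6)
G(A, H) = -6 - 3*A
d = 49/6 (d = (⅚ + (⅙)*0)*5 + 4 = (⅚ + 0)*5 + 4 = (⅚)*5 + 4 = 25/6 + 4 = 49/6 ≈ 8.1667)
(G(2, -2) + d)*(-4) = ((-6 - 3*2) + 49/6)*(-4) = ((-6 - 6) + 49/6)*(-4) = (-12 + 49/6)*(-4) = -23/6*(-4) = 46/3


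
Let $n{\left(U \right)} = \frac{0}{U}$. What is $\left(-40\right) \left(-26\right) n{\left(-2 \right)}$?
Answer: $0$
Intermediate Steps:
$n{\left(U \right)} = 0$
$\left(-40\right) \left(-26\right) n{\left(-2 \right)} = \left(-40\right) \left(-26\right) 0 = 1040 \cdot 0 = 0$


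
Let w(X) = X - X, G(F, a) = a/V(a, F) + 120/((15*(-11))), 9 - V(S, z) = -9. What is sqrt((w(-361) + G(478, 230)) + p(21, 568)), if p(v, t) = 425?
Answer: 2*sqrt(118987)/33 ≈ 20.906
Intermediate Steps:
V(S, z) = 18 (V(S, z) = 9 - 1*(-9) = 9 + 9 = 18)
G(F, a) = -8/11 + a/18 (G(F, a) = a/18 + 120/((15*(-11))) = a*(1/18) + 120/(-165) = a/18 + 120*(-1/165) = a/18 - 8/11 = -8/11 + a/18)
w(X) = 0
sqrt((w(-361) + G(478, 230)) + p(21, 568)) = sqrt((0 + (-8/11 + (1/18)*230)) + 425) = sqrt((0 + (-8/11 + 115/9)) + 425) = sqrt((0 + 1193/99) + 425) = sqrt(1193/99 + 425) = sqrt(43268/99) = 2*sqrt(118987)/33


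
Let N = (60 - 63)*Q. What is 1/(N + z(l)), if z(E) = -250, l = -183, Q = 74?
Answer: -1/472 ≈ -0.0021186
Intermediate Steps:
N = -222 (N = (60 - 63)*74 = -3*74 = -222)
1/(N + z(l)) = 1/(-222 - 250) = 1/(-472) = -1/472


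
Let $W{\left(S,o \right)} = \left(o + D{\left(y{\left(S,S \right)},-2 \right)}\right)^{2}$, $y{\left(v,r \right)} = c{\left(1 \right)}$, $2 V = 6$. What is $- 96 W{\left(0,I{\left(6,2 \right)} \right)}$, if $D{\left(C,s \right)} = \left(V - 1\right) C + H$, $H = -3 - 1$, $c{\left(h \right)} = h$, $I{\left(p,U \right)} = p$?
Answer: $-1536$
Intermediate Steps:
$V = 3$ ($V = \frac{1}{2} \cdot 6 = 3$)
$y{\left(v,r \right)} = 1$
$H = -4$ ($H = -3 - 1 = -4$)
$D{\left(C,s \right)} = -4 + 2 C$ ($D{\left(C,s \right)} = \left(3 - 1\right) C - 4 = 2 C - 4 = -4 + 2 C$)
$W{\left(S,o \right)} = \left(-2 + o\right)^{2}$ ($W{\left(S,o \right)} = \left(o + \left(-4 + 2 \cdot 1\right)\right)^{2} = \left(o + \left(-4 + 2\right)\right)^{2} = \left(o - 2\right)^{2} = \left(-2 + o\right)^{2}$)
$- 96 W{\left(0,I{\left(6,2 \right)} \right)} = - 96 \left(-2 + 6\right)^{2} = - 96 \cdot 4^{2} = \left(-96\right) 16 = -1536$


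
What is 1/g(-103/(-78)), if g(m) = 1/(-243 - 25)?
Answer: -268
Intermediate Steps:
g(m) = -1/268 (g(m) = 1/(-268) = -1/268)
1/g(-103/(-78)) = 1/(-1/268) = -268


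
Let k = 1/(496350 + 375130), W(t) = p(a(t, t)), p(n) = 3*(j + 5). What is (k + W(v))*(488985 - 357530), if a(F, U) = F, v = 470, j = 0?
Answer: 343681236491/174296 ≈ 1.9718e+6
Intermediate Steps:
p(n) = 15 (p(n) = 3*(0 + 5) = 3*5 = 15)
W(t) = 15
k = 1/871480 ≈ 1.1475e-6
(k + W(v))*(488985 - 357530) = (1/871480 + 15)*(488985 - 357530) = (13072201/871480)*131455 = 343681236491/174296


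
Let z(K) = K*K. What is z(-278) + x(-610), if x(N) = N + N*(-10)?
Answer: 82774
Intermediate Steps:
z(K) = K**2
x(N) = -9*N (x(N) = N - 10*N = -9*N)
z(-278) + x(-610) = (-278)**2 - 9*(-610) = 77284 + 5490 = 82774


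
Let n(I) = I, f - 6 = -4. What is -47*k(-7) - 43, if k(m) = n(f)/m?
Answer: -207/7 ≈ -29.571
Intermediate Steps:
f = 2 (f = 6 - 4 = 2)
k(m) = 2/m
-47*k(-7) - 43 = -94/(-7) - 43 = -94*(-1)/7 - 43 = -47*(-2/7) - 43 = 94/7 - 43 = -207/7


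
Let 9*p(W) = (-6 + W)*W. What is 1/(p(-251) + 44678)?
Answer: 9/466609 ≈ 1.9288e-5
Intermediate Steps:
p(W) = W*(-6 + W)/9 (p(W) = ((-6 + W)*W)/9 = (W*(-6 + W))/9 = W*(-6 + W)/9)
1/(p(-251) + 44678) = 1/((⅑)*(-251)*(-6 - 251) + 44678) = 1/((⅑)*(-251)*(-257) + 44678) = 1/(64507/9 + 44678) = 1/(466609/9) = 9/466609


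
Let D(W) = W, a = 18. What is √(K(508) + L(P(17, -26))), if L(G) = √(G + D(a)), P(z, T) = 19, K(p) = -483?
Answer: √(-483 + √37) ≈ 21.838*I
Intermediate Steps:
L(G) = √(18 + G) (L(G) = √(G + 18) = √(18 + G))
√(K(508) + L(P(17, -26))) = √(-483 + √(18 + 19)) = √(-483 + √37)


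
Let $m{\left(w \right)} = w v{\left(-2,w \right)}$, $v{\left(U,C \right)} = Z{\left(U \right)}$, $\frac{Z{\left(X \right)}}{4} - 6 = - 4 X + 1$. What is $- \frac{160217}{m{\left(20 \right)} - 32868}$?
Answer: $\frac{160217}{31668} \approx 5.0593$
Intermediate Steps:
$Z{\left(X \right)} = 28 - 16 X$ ($Z{\left(X \right)} = 24 + 4 \left(- 4 X + 1\right) = 24 + 4 \left(1 - 4 X\right) = 24 - \left(-4 + 16 X\right) = 28 - 16 X$)
$v{\left(U,C \right)} = 28 - 16 U$
$m{\left(w \right)} = 60 w$ ($m{\left(w \right)} = w \left(28 - -32\right) = w \left(28 + 32\right) = w 60 = 60 w$)
$- \frac{160217}{m{\left(20 \right)} - 32868} = - \frac{160217}{60 \cdot 20 - 32868} = - \frac{160217}{1200 - 32868} = - \frac{160217}{-31668} = \left(-160217\right) \left(- \frac{1}{31668}\right) = \frac{160217}{31668}$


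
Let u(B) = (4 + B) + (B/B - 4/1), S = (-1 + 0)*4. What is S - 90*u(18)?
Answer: -1714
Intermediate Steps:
S = -4 (S = -1*4 = -4)
u(B) = 1 + B (u(B) = (4 + B) + (1 - 4*1) = (4 + B) + (1 - 4) = (4 + B) - 3 = 1 + B)
S - 90*u(18) = -4 - 90*(1 + 18) = -4 - 90*19 = -4 - 1710 = -1714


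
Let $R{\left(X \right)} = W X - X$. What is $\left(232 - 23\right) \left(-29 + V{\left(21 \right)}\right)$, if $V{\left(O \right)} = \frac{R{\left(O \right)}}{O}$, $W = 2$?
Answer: $-5852$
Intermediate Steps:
$R{\left(X \right)} = X$ ($R{\left(X \right)} = 2 X - X = X$)
$V{\left(O \right)} = 1$ ($V{\left(O \right)} = \frac{O}{O} = 1$)
$\left(232 - 23\right) \left(-29 + V{\left(21 \right)}\right) = \left(232 - 23\right) \left(-29 + 1\right) = 209 \left(-28\right) = -5852$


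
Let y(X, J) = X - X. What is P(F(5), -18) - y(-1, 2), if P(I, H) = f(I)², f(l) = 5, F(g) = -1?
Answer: 25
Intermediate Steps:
y(X, J) = 0
P(I, H) = 25 (P(I, H) = 5² = 25)
P(F(5), -18) - y(-1, 2) = 25 - 1*0 = 25 + 0 = 25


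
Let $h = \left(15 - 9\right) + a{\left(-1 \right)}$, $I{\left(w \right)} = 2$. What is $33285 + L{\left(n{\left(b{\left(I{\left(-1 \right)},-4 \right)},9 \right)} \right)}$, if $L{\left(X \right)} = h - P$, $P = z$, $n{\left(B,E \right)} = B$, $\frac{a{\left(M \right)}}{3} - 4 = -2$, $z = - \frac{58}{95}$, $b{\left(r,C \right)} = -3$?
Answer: $\frac{3163273}{95} \approx 33298.0$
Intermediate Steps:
$z = - \frac{58}{95}$ ($z = \left(-58\right) \frac{1}{95} = - \frac{58}{95} \approx -0.61053$)
$a{\left(M \right)} = 6$ ($a{\left(M \right)} = 12 + 3 \left(-2\right) = 12 - 6 = 6$)
$P = - \frac{58}{95} \approx -0.61053$
$h = 12$ ($h = \left(15 - 9\right) + 6 = 6 + 6 = 12$)
$L{\left(X \right)} = \frac{1198}{95}$ ($L{\left(X \right)} = 12 - - \frac{58}{95} = 12 + \frac{58}{95} = \frac{1198}{95}$)
$33285 + L{\left(n{\left(b{\left(I{\left(-1 \right)},-4 \right)},9 \right)} \right)} = 33285 + \frac{1198}{95} = \frac{3163273}{95}$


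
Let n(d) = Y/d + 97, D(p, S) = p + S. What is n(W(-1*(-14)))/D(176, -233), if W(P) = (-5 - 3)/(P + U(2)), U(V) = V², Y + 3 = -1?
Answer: -106/57 ≈ -1.8596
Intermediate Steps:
Y = -4 (Y = -3 - 1 = -4)
D(p, S) = S + p
W(P) = -8/(4 + P) (W(P) = (-5 - 3)/(P + 2²) = -8/(P + 4) = -8/(4 + P))
n(d) = 97 - 4/d (n(d) = -4/d + 97 = 97 - 4/d)
n(W(-1*(-14)))/D(176, -233) = (97 - 4/((-8/(4 - 1*(-14)))))/(-233 + 176) = (97 - 4/((-8/(4 + 14))))/(-57) = (97 - 4/((-8/18)))*(-1/57) = (97 - 4/((-8*1/18)))*(-1/57) = (97 - 4/(-4/9))*(-1/57) = (97 - 4*(-9/4))*(-1/57) = (97 + 9)*(-1/57) = 106*(-1/57) = -106/57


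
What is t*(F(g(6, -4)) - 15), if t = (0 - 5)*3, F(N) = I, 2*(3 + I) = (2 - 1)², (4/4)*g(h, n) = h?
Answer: 525/2 ≈ 262.50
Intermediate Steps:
g(h, n) = h
I = -5/2 (I = -3 + (2 - 1)²/2 = -3 + (½)*1² = -3 + (½)*1 = -3 + ½ = -5/2 ≈ -2.5000)
F(N) = -5/2
t = -15 (t = -5*3 = -15)
t*(F(g(6, -4)) - 15) = -15*(-5/2 - 15) = -15*(-35/2) = 525/2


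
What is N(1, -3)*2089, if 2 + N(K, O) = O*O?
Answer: 14623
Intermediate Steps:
N(K, O) = -2 + O**2 (N(K, O) = -2 + O*O = -2 + O**2)
N(1, -3)*2089 = (-2 + (-3)**2)*2089 = (-2 + 9)*2089 = 7*2089 = 14623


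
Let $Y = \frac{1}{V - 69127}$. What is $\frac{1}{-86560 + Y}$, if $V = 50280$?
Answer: $- \frac{18847}{1631396321} \approx -1.1553 \cdot 10^{-5}$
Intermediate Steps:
$Y = - \frac{1}{18847}$ ($Y = \frac{1}{50280 - 69127} = \frac{1}{-18847} = - \frac{1}{18847} \approx -5.3059 \cdot 10^{-5}$)
$\frac{1}{-86560 + Y} = \frac{1}{-86560 - \frac{1}{18847}} = \frac{1}{- \frac{1631396321}{18847}} = - \frac{18847}{1631396321}$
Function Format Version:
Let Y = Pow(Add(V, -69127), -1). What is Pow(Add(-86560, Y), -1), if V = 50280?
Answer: Rational(-18847, 1631396321) ≈ -1.1553e-5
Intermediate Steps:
Y = Rational(-1, 18847) (Y = Pow(Add(50280, -69127), -1) = Pow(-18847, -1) = Rational(-1, 18847) ≈ -5.3059e-5)
Pow(Add(-86560, Y), -1) = Pow(Add(-86560, Rational(-1, 18847)), -1) = Pow(Rational(-1631396321, 18847), -1) = Rational(-18847, 1631396321)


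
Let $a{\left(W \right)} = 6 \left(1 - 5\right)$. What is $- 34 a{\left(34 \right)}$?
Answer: $816$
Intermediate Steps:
$a{\left(W \right)} = -24$ ($a{\left(W \right)} = 6 \left(-4\right) = -24$)
$- 34 a{\left(34 \right)} = \left(-34\right) \left(-24\right) = 816$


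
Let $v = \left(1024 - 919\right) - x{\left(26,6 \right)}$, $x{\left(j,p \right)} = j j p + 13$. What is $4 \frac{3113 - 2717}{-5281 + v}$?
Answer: $- \frac{1584}{9245} \approx -0.17134$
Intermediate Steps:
$x{\left(j,p \right)} = 13 + p j^{2}$ ($x{\left(j,p \right)} = j^{2} p + 13 = p j^{2} + 13 = 13 + p j^{2}$)
$v = -3964$ ($v = \left(1024 - 919\right) - \left(13 + 6 \cdot 26^{2}\right) = 105 - \left(13 + 6 \cdot 676\right) = 105 - \left(13 + 4056\right) = 105 - 4069 = -3964$)
$4 \frac{3113 - 2717}{-5281 + v} = 4 \frac{3113 - 2717}{-5281 - 3964} = 4 \frac{396}{-9245} = 4 \cdot 396 \left(- \frac{1}{9245}\right) = 4 \left(- \frac{396}{9245}\right) = - \frac{1584}{9245}$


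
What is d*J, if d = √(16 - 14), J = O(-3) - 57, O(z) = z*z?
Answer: -48*√2 ≈ -67.882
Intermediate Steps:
O(z) = z²
J = -48 (J = (-3)² - 57 = 9 - 57 = -48)
d = √2 ≈ 1.4142
d*J = √2*(-48) = -48*√2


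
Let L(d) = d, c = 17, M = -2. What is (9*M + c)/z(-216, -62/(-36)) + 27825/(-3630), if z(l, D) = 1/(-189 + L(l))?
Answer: 96155/242 ≈ 397.33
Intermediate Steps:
z(l, D) = 1/(-189 + l)
(9*M + c)/z(-216, -62/(-36)) + 27825/(-3630) = (9*(-2) + 17)/(1/(-189 - 216)) + 27825/(-3630) = (-18 + 17)/(1/(-405)) + 27825*(-1/3630) = -1/(-1/405) - 1855/242 = -1*(-405) - 1855/242 = 405 - 1855/242 = 96155/242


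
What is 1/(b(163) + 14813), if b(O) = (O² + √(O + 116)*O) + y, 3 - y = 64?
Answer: 41321/1700012290 - 489*√31/1700012290 ≈ 2.2705e-5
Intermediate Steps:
y = -61 (y = 3 - 1*64 = 3 - 64 = -61)
b(O) = -61 + O² + O*√(116 + O) (b(O) = (O² + √(O + 116)*O) - 61 = (O² + √(116 + O)*O) - 61 = (O² + O*√(116 + O)) - 61 = -61 + O² + O*√(116 + O))
1/(b(163) + 14813) = 1/((-61 + 163² + 163*√(116 + 163)) + 14813) = 1/((-61 + 26569 + 163*√279) + 14813) = 1/((-61 + 26569 + 163*(3*√31)) + 14813) = 1/((-61 + 26569 + 489*√31) + 14813) = 1/((26508 + 489*√31) + 14813) = 1/(41321 + 489*√31)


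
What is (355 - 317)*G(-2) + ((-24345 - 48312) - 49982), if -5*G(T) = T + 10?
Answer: -613499/5 ≈ -1.2270e+5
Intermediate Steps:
G(T) = -2 - T/5 (G(T) = -(T + 10)/5 = -(10 + T)/5 = -2 - T/5)
(355 - 317)*G(-2) + ((-24345 - 48312) - 49982) = (355 - 317)*(-2 - ⅕*(-2)) + ((-24345 - 48312) - 49982) = 38*(-2 + ⅖) + (-72657 - 49982) = 38*(-8/5) - 122639 = -304/5 - 122639 = -613499/5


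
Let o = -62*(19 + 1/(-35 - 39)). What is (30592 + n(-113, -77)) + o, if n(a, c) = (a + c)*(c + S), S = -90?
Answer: 2262359/37 ≈ 61145.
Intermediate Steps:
n(a, c) = (-90 + c)*(a + c) (n(a, c) = (a + c)*(c - 90) = (a + c)*(-90 + c) = (-90 + c)*(a + c))
o = -43555/37 (o = -62*(19 + 1/(-74)) = -62*(19 - 1/74) = -62*1405/74 = -43555/37 ≈ -1177.2)
(30592 + n(-113, -77)) + o = (30592 + ((-77)**2 - 90*(-113) - 90*(-77) - 113*(-77))) - 43555/37 = (30592 + (5929 + 10170 + 6930 + 8701)) - 43555/37 = (30592 + 31730) - 43555/37 = 62322 - 43555/37 = 2262359/37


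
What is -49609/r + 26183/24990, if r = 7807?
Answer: -1035318229/195096930 ≈ -5.3067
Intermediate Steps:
-49609/r + 26183/24990 = -49609/7807 + 26183/24990 = -1035318229/195096930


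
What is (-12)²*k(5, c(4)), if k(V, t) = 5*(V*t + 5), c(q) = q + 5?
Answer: 36000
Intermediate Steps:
c(q) = 5 + q
k(V, t) = 25 + 5*V*t (k(V, t) = 5*(5 + V*t) = 25 + 5*V*t)
(-12)²*k(5, c(4)) = (-12)²*(25 + 5*5*(5 + 4)) = 144*(25 + 5*5*9) = 144*(25 + 225) = 144*250 = 36000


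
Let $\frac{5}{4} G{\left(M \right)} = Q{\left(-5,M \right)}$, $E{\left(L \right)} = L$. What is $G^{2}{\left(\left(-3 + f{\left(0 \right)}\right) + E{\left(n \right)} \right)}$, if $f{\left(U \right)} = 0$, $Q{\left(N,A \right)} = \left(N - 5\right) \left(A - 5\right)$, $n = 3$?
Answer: $1600$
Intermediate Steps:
$Q{\left(N,A \right)} = \left(-5 + A\right) \left(-5 + N\right)$ ($Q{\left(N,A \right)} = \left(-5 + N\right) \left(-5 + A\right) = \left(-5 + A\right) \left(-5 + N\right)$)
$G{\left(M \right)} = 40 - 8 M$ ($G{\left(M \right)} = \frac{4 \left(25 - 5 M - -25 + M \left(-5\right)\right)}{5} = \frac{4 \left(25 - 5 M + 25 - 5 M\right)}{5} = \frac{4 \left(50 - 10 M\right)}{5} = 40 - 8 M$)
$G^{2}{\left(\left(-3 + f{\left(0 \right)}\right) + E{\left(n \right)} \right)} = \left(40 - 8 \left(\left(-3 + 0\right) + 3\right)\right)^{2} = \left(40 - 8 \left(-3 + 3\right)\right)^{2} = \left(40 - 0\right)^{2} = \left(40 + 0\right)^{2} = 40^{2} = 1600$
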